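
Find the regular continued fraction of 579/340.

Run the Euclidean algorithm on 579 and 340; the successive quotients are the partial quotients a_0, a_1, ... (each step inverts the fractional part left over by the previous one):
  579 = 1*340 + 239, so a_0 = 1.
  340 = 1*239 + 101, so a_1 = 1.
  239 = 2*101 + 37, so a_2 = 2.
  101 = 2*37 + 27, so a_3 = 2.
  37 = 1*27 + 10, so a_4 = 1.
  27 = 2*10 + 7, so a_5 = 2.
  10 = 1*7 + 3, so a_6 = 1.
  7 = 2*3 + 1, so a_7 = 2.
  3 = 3*1 + 0, so a_8 = 3.
The remainder reaches 0 after 9 divisions, so the expansion has 9 partial quotients, read off in order.

[1; 1, 2, 2, 1, 2, 1, 2, 3]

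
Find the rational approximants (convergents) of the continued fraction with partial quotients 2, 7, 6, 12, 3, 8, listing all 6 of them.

2/1, 15/7, 92/43, 1119/523, 3449/1612, 28711/13419

Using the convergent recurrence p_i = a_i*p_{i-1} + p_{i-2}, q_i = a_i*q_{i-1} + q_{i-2} with p_{-2}=0, p_{-1}=1, q_{-2}=1, q_{-1}=0:
  i=0: a_0=2, p_0 = 2*1 + 0 = 2, q_0 = 2*0 + 1 = 1.
  i=1: a_1=7, p_1 = 7*2 + 1 = 15, q_1 = 7*1 + 0 = 7.
  i=2: a_2=6, p_2 = 6*15 + 2 = 92, q_2 = 6*7 + 1 = 43.
  i=3: a_3=12, p_3 = 12*92 + 15 = 1119, q_3 = 12*43 + 7 = 523.
  i=4: a_4=3, p_4 = 3*1119 + 92 = 3449, q_4 = 3*523 + 43 = 1612.
  i=5: a_5=8, p_5 = 8*3449 + 1119 = 28711, q_5 = 8*1612 + 523 = 13419.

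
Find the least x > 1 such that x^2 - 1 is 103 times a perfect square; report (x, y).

First expand sqrt(103) as a continued fraction. With x_i = (sqrt(103) + m_i)/d_i and (m_0, d_0) = (0, 1): a_0 = floor(sqrt(103)) = 10, since 10^2 = 100 <= 103 < 121 = 11^2.
Iterate m_{i+1} = d_i*a_i - m_i, d_{i+1} = (103 - m_{i+1}^2)/d_i, a_{i+1} = floor((a_0 + m_{i+1})/d_{i+1}):
  m_1 = 1*10 - 0 = 10, d_1 = (103 - 10^2)/1 = 3/1 = 3, a_1 = floor((10 + 10)/3) = 6.
  m_2 = 3*6 - 10 = 8, d_2 = (103 - 8^2)/3 = 39/3 = 13, a_2 = floor((10 + 8)/13) = 1.
  m_3 = 13*1 - 8 = 5, d_3 = (103 - 5^2)/13 = 78/13 = 6, a_3 = floor((10 + 5)/6) = 2.
  m_4 = 6*2 - 5 = 7, d_4 = (103 - 7^2)/6 = 54/6 = 9, a_4 = floor((10 + 7)/9) = 1.
  m_5 = 9*1 - 7 = 2, d_5 = (103 - 2^2)/9 = 99/9 = 11, a_5 = floor((10 + 2)/11) = 1.
  m_6 = 11*1 - 2 = 9, d_6 = (103 - 9^2)/11 = 22/11 = 2, a_6 = floor((10 + 9)/2) = 9.
  m_7 = 2*9 - 9 = 9, d_7 = (103 - 9^2)/2 = 22/2 = 11, a_7 = floor((10 + 9)/11) = 1.
  m_8 = 11*1 - 9 = 2, d_8 = (103 - 2^2)/11 = 99/11 = 9, a_8 = floor((10 + 2)/9) = 1.
  m_9 = 9*1 - 2 = 7, d_9 = (103 - 7^2)/9 = 54/9 = 6, a_9 = floor((10 + 7)/6) = 2.
  m_10 = 6*2 - 7 = 5, d_10 = (103 - 5^2)/6 = 78/6 = 13, a_10 = floor((10 + 5)/13) = 1.
  m_11 = 13*1 - 5 = 8, d_11 = (103 - 8^2)/13 = 39/13 = 3, a_11 = floor((10 + 8)/3) = 6.
  m_12 = 3*6 - 8 = 10, d_12 = (103 - 10^2)/3 = 3/3 = 1, a_12 = floor((10 + 10)/1) = 20.
  m_13 = 1*20 - 10 = 10, d_13 = (103 - 10^2)/1 = 3/1 = 3: (m_13, d_13) = (m_1, d_1) = (10, 3), so from here the quotients repeat a_1, ..., a_12; the period length is 12.
So sqrt(103) = [10; (6, 1, 2, 1, 1, 9, 1, 1, 2, 1, 6, 20)] with period length k = 12.
k is even, so the fundamental solution of x^2 - 103y^2 = 1 is (p_{k-1}, q_{k-1}) = (p_11, q_11); compute convergents through index 11.
Convergents (p_i = a_i*p_{i-1} + p_{i-2}, q_i = a_i*q_{i-1} + q_{i-2} with p_{-2}=0, p_{-1}=1, q_{-2}=1, q_{-1}=0):
  i=0: a_0=10, p_0 = 10*1 + 0 = 10, q_0 = 10*0 + 1 = 1.
  i=1: a_1=6, p_1 = 6*10 + 1 = 61, q_1 = 6*1 + 0 = 6.
  i=2: a_2=1, p_2 = 1*61 + 10 = 71, q_2 = 1*6 + 1 = 7.
  i=3: a_3=2, p_3 = 2*71 + 61 = 203, q_3 = 2*7 + 6 = 20.
  i=4: a_4=1, p_4 = 1*203 + 71 = 274, q_4 = 1*20 + 7 = 27.
  i=5: a_5=1, p_5 = 1*274 + 203 = 477, q_5 = 1*27 + 20 = 47.
  i=6: a_6=9, p_6 = 9*477 + 274 = 4567, q_6 = 9*47 + 27 = 450.
  i=7: a_7=1, p_7 = 1*4567 + 477 = 5044, q_7 = 1*450 + 47 = 497.
  i=8: a_8=1, p_8 = 1*5044 + 4567 = 9611, q_8 = 1*497 + 450 = 947.
  i=9: a_9=2, p_9 = 2*9611 + 5044 = 24266, q_9 = 2*947 + 497 = 2391.
  i=10: a_10=1, p_10 = 1*24266 + 9611 = 33877, q_10 = 1*2391 + 947 = 3338.
  i=11: a_11=6, p_11 = 6*33877 + 24266 = 227528, q_11 = 6*3338 + 2391 = 22419.
Check: 227528^2 - 103*22419^2 = 51768990784 - 51768990783 = 1, so (x, y) = (227528, 22419) solves the equation, and by the theorem it is the least positive solution.

(x, y) = (227528, 22419)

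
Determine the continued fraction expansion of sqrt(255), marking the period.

[15; (1, 30)]

Write x_i = (sqrt(255) + m_i)/d_i with (m_0, d_0) = (0, 1). a_0 = floor(sqrt(255)) = 15, since 15^2 = 225 <= 255 < 256 = 16^2.
Iterate m_{i+1} = d_i*a_i - m_i, d_{i+1} = (255 - m_{i+1}^2)/d_i, a_{i+1} = floor((a_0 + m_{i+1})/d_{i+1}):
  m_1 = 1*15 - 0 = 15, d_1 = (255 - 15^2)/1 = 30/1 = 30, a_1 = floor((15 + 15)/30) = 1.
  m_2 = 30*1 - 15 = 15, d_2 = (255 - 15^2)/30 = 30/30 = 1, a_2 = floor((15 + 15)/1) = 30.
  m_3 = 1*30 - 15 = 15, d_3 = (255 - 15^2)/1 = 30/1 = 30: (m_3, d_3) = (m_1, d_1) = (15, 30), so from here the quotients repeat a_1, a_2; the period length is 2.
Hence the expansion of sqrt(255) is a_0 = 15 followed by the repeating block 1, 30 (period 2).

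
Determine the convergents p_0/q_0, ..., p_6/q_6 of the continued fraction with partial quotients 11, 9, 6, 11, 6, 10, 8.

11/1, 100/9, 611/55, 6821/614, 41537/3739, 422191/38004, 3419065/307771

Using the convergent recurrence p_i = a_i*p_{i-1} + p_{i-2}, q_i = a_i*q_{i-1} + q_{i-2} with p_{-2}=0, p_{-1}=1, q_{-2}=1, q_{-1}=0:
  i=0: a_0=11, p_0 = 11*1 + 0 = 11, q_0 = 11*0 + 1 = 1.
  i=1: a_1=9, p_1 = 9*11 + 1 = 100, q_1 = 9*1 + 0 = 9.
  i=2: a_2=6, p_2 = 6*100 + 11 = 611, q_2 = 6*9 + 1 = 55.
  i=3: a_3=11, p_3 = 11*611 + 100 = 6821, q_3 = 11*55 + 9 = 614.
  i=4: a_4=6, p_4 = 6*6821 + 611 = 41537, q_4 = 6*614 + 55 = 3739.
  i=5: a_5=10, p_5 = 10*41537 + 6821 = 422191, q_5 = 10*3739 + 614 = 38004.
  i=6: a_6=8, p_6 = 8*422191 + 41537 = 3419065, q_6 = 8*38004 + 3739 = 307771.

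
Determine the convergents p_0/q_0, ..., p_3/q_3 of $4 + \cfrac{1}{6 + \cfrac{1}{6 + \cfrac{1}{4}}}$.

Using the convergent recurrence p_i = a_i*p_{i-1} + p_{i-2}, q_i = a_i*q_{i-1} + q_{i-2} with p_{-2}=0, p_{-1}=1, q_{-2}=1, q_{-1}=0:
  i=0: a_0=4, p_0 = 4*1 + 0 = 4, q_0 = 4*0 + 1 = 1.
  i=1: a_1=6, p_1 = 6*4 + 1 = 25, q_1 = 6*1 + 0 = 6.
  i=2: a_2=6, p_2 = 6*25 + 4 = 154, q_2 = 6*6 + 1 = 37.
  i=3: a_3=4, p_3 = 4*154 + 25 = 641, q_3 = 4*37 + 6 = 154.

4/1, 25/6, 154/37, 641/154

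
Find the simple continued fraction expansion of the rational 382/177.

[2; 6, 3, 9]

Run the Euclidean algorithm on 382 and 177; the successive quotients are the partial quotients a_0, a_1, ... (each step inverts the fractional part left over by the previous one):
  382 = 2*177 + 28, so a_0 = 2.
  177 = 6*28 + 9, so a_1 = 6.
  28 = 3*9 + 1, so a_2 = 3.
  9 = 9*1 + 0, so a_3 = 9.
The remainder reaches 0 after 4 divisions, so the expansion has 4 partial quotients, read off in order.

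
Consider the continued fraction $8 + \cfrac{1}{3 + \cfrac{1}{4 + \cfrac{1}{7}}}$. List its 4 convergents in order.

Using the convergent recurrence p_i = a_i*p_{i-1} + p_{i-2}, q_i = a_i*q_{i-1} + q_{i-2} with p_{-2}=0, p_{-1}=1, q_{-2}=1, q_{-1}=0:
  i=0: a_0=8, p_0 = 8*1 + 0 = 8, q_0 = 8*0 + 1 = 1.
  i=1: a_1=3, p_1 = 3*8 + 1 = 25, q_1 = 3*1 + 0 = 3.
  i=2: a_2=4, p_2 = 4*25 + 8 = 108, q_2 = 4*3 + 1 = 13.
  i=3: a_3=7, p_3 = 7*108 + 25 = 781, q_3 = 7*13 + 3 = 94.

8/1, 25/3, 108/13, 781/94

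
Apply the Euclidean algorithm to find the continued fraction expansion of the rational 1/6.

Run the Euclidean algorithm on 1 and 6; the successive quotients are the partial quotients a_0, a_1, ... (each step inverts the fractional part left over by the previous one):
  1 = 0*6 + 1, so a_0 = 0.
  6 = 6*1 + 0, so a_1 = 6.
The remainder reaches 0 after 2 divisions, so the expansion has 2 partial quotients, read off in order.

[0; 6]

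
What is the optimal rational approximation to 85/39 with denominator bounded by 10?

13/6

Expand x = 85/39 as a continued fraction with the Euclidean algorithm:
  85 = 2*39 + 7, so a_0 = 2.
  39 = 5*7 + 4, so a_1 = 5.
  7 = 1*4 + 3, so a_2 = 1.
  4 = 1*3 + 1, so a_3 = 1.
  3 = 3*1 + 0, so a_4 = 3.
so x = [2; 5, 1, 1, 3].
Convergents (p_i = a_i*p_{i-1} + p_{i-2}, q_i = a_i*q_{i-1} + q_{i-2} with p_{-2}=0, p_{-1}=1, q_{-2}=1, q_{-1}=0), until the denominator exceeds 10:
  i=0: a_0=2, p_0 = 2*1 + 0 = 2, q_0 = 2*0 + 1 = 1.
  i=1: a_1=5, p_1 = 5*2 + 1 = 11, q_1 = 5*1 + 0 = 5.
  i=2: a_2=1, p_2 = 1*11 + 2 = 13, q_2 = 1*5 + 1 = 6.
  i=3: a_3=1, p_3 = 1*13 + 11 = 24, q_3 = 1*6 + 5 = 11.
q_3 = 11 > 10, so the last convergent with denominator <= 10 is p_2/q_2 = 13/6.
The closest fraction with denominator <= 10 is either p_2/q_2 or the intermediate fraction (k*p_2 + p_1)/(k*q_2 + q_1) with the largest k >= 1 whose denominator stays <= 10; these approach x as k grows, and every other convergent or intermediate fraction in range is farther away.
Largest k: floor((10 - q_1)/q_2) = floor((10 - 5)/6) = 0.
Since k = 0, no intermediate fraction beyond p_2/q_2 has denominator <= 10, so the convergent 13/6 is the closest (its error is |85*6 - 13*39|/(39*6) = 3/234).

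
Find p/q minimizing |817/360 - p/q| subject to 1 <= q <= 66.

Expand x = 817/360 as a continued fraction with the Euclidean algorithm:
  817 = 2*360 + 97, so a_0 = 2.
  360 = 3*97 + 69, so a_1 = 3.
  97 = 1*69 + 28, so a_2 = 1.
  69 = 2*28 + 13, so a_3 = 2.
  28 = 2*13 + 2, so a_4 = 2.
  13 = 6*2 + 1, so a_5 = 6.
  2 = 2*1 + 0, so a_6 = 2.
so x = [2; 3, 1, 2, 2, 6, 2].
Convergents (p_i = a_i*p_{i-1} + p_{i-2}, q_i = a_i*q_{i-1} + q_{i-2} with p_{-2}=0, p_{-1}=1, q_{-2}=1, q_{-1}=0), until the denominator exceeds 66:
  i=0: a_0=2, p_0 = 2*1 + 0 = 2, q_0 = 2*0 + 1 = 1.
  i=1: a_1=3, p_1 = 3*2 + 1 = 7, q_1 = 3*1 + 0 = 3.
  i=2: a_2=1, p_2 = 1*7 + 2 = 9, q_2 = 1*3 + 1 = 4.
  i=3: a_3=2, p_3 = 2*9 + 7 = 25, q_3 = 2*4 + 3 = 11.
  i=4: a_4=2, p_4 = 2*25 + 9 = 59, q_4 = 2*11 + 4 = 26.
  i=5: a_5=6, p_5 = 6*59 + 25 = 379, q_5 = 6*26 + 11 = 167.
q_5 = 167 > 66, so the last convergent with denominator <= 66 is p_4/q_4 = 59/26.
The closest fraction with denominator <= 66 is either p_4/q_4 or the intermediate fraction (k*p_4 + p_3)/(k*q_4 + q_3) with the largest k >= 1 whose denominator stays <= 66; these approach x as k grows, and every other convergent or intermediate fraction in range is farther away.
Largest k: floor((66 - q_3)/q_4) = floor((66 - 11)/26) = 2.
That gives (2*59 + 25)/(2*26 + 11) = 143/63.
Compare the errors: |x - 59/26| = |817*26 - 59*360|/(360*26) = 2/9360, and |x - 143/63| = |817*63 - 143*360|/(360*63) = 9/22680.
Cross-multiplying, 2*22680 = 45360 < 84240 = 9*9360, so 2/9360 is smaller: the convergent 59/26 is closer to x than 143/63.

59/26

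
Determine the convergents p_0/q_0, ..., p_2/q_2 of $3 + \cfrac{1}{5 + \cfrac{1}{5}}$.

3/1, 16/5, 83/26

Using the convergent recurrence p_i = a_i*p_{i-1} + p_{i-2}, q_i = a_i*q_{i-1} + q_{i-2} with p_{-2}=0, p_{-1}=1, q_{-2}=1, q_{-1}=0:
  i=0: a_0=3, p_0 = 3*1 + 0 = 3, q_0 = 3*0 + 1 = 1.
  i=1: a_1=5, p_1 = 5*3 + 1 = 16, q_1 = 5*1 + 0 = 5.
  i=2: a_2=5, p_2 = 5*16 + 3 = 83, q_2 = 5*5 + 1 = 26.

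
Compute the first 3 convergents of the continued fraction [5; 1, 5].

Using the convergent recurrence p_i = a_i*p_{i-1} + p_{i-2}, q_i = a_i*q_{i-1} + q_{i-2} with p_{-2}=0, p_{-1}=1, q_{-2}=1, q_{-1}=0:
  i=0: a_0=5, p_0 = 5*1 + 0 = 5, q_0 = 5*0 + 1 = 1.
  i=1: a_1=1, p_1 = 1*5 + 1 = 6, q_1 = 1*1 + 0 = 1.
  i=2: a_2=5, p_2 = 5*6 + 5 = 35, q_2 = 5*1 + 1 = 6.

5/1, 6/1, 35/6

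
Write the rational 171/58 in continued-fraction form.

Run the Euclidean algorithm on 171 and 58; the successive quotients are the partial quotients a_0, a_1, ... (each step inverts the fractional part left over by the previous one):
  171 = 2*58 + 55, so a_0 = 2.
  58 = 1*55 + 3, so a_1 = 1.
  55 = 18*3 + 1, so a_2 = 18.
  3 = 3*1 + 0, so a_3 = 3.
The remainder reaches 0 after 4 divisions, so the expansion has 4 partial quotients, read off in order.

[2; 1, 18, 3]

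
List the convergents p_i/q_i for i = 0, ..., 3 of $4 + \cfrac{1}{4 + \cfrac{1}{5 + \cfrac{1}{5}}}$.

Using the convergent recurrence p_i = a_i*p_{i-1} + p_{i-2}, q_i = a_i*q_{i-1} + q_{i-2} with p_{-2}=0, p_{-1}=1, q_{-2}=1, q_{-1}=0:
  i=0: a_0=4, p_0 = 4*1 + 0 = 4, q_0 = 4*0 + 1 = 1.
  i=1: a_1=4, p_1 = 4*4 + 1 = 17, q_1 = 4*1 + 0 = 4.
  i=2: a_2=5, p_2 = 5*17 + 4 = 89, q_2 = 5*4 + 1 = 21.
  i=3: a_3=5, p_3 = 5*89 + 17 = 462, q_3 = 5*21 + 4 = 109.

4/1, 17/4, 89/21, 462/109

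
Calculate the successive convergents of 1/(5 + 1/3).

0/1, 1/5, 3/16

Using the convergent recurrence p_i = a_i*p_{i-1} + p_{i-2}, q_i = a_i*q_{i-1} + q_{i-2} with p_{-2}=0, p_{-1}=1, q_{-2}=1, q_{-1}=0:
  i=0: a_0=0, p_0 = 0*1 + 0 = 0, q_0 = 0*0 + 1 = 1.
  i=1: a_1=5, p_1 = 5*0 + 1 = 1, q_1 = 5*1 + 0 = 5.
  i=2: a_2=3, p_2 = 3*1 + 0 = 3, q_2 = 3*5 + 1 = 16.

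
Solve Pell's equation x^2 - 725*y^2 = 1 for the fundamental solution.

First expand sqrt(725) as a continued fraction. With x_i = (sqrt(725) + m_i)/d_i and (m_0, d_0) = (0, 1): a_0 = floor(sqrt(725)) = 26, since 26^2 = 676 <= 725 < 729 = 27^2.
Iterate m_{i+1} = d_i*a_i - m_i, d_{i+1} = (725 - m_{i+1}^2)/d_i, a_{i+1} = floor((a_0 + m_{i+1})/d_{i+1}):
  m_1 = 1*26 - 0 = 26, d_1 = (725 - 26^2)/1 = 49/1 = 49, a_1 = floor((26 + 26)/49) = 1.
  m_2 = 49*1 - 26 = 23, d_2 = (725 - 23^2)/49 = 196/49 = 4, a_2 = floor((26 + 23)/4) = 12.
  m_3 = 4*12 - 23 = 25, d_3 = (725 - 25^2)/4 = 100/4 = 25, a_3 = floor((26 + 25)/25) = 2.
  m_4 = 25*2 - 25 = 25, d_4 = (725 - 25^2)/25 = 100/25 = 4, a_4 = floor((26 + 25)/4) = 12.
  m_5 = 4*12 - 25 = 23, d_5 = (725 - 23^2)/4 = 196/4 = 49, a_5 = floor((26 + 23)/49) = 1.
  m_6 = 49*1 - 23 = 26, d_6 = (725 - 26^2)/49 = 49/49 = 1, a_6 = floor((26 + 26)/1) = 52.
  m_7 = 1*52 - 26 = 26, d_7 = (725 - 26^2)/1 = 49/1 = 49: (m_7, d_7) = (m_1, d_1) = (26, 49), so from here the quotients repeat a_1, ..., a_6; the period length is 6.
So sqrt(725) = [26; (1, 12, 2, 12, 1, 52)] with period length k = 6.
k is even, so the fundamental solution of x^2 - 725y^2 = 1 is (p_{k-1}, q_{k-1}) = (p_5, q_5); compute convergents through index 5.
Convergents (p_i = a_i*p_{i-1} + p_{i-2}, q_i = a_i*q_{i-1} + q_{i-2} with p_{-2}=0, p_{-1}=1, q_{-2}=1, q_{-1}=0):
  i=0: a_0=26, p_0 = 26*1 + 0 = 26, q_0 = 26*0 + 1 = 1.
  i=1: a_1=1, p_1 = 1*26 + 1 = 27, q_1 = 1*1 + 0 = 1.
  i=2: a_2=12, p_2 = 12*27 + 26 = 350, q_2 = 12*1 + 1 = 13.
  i=3: a_3=2, p_3 = 2*350 + 27 = 727, q_3 = 2*13 + 1 = 27.
  i=4: a_4=12, p_4 = 12*727 + 350 = 9074, q_4 = 12*27 + 13 = 337.
  i=5: a_5=1, p_5 = 1*9074 + 727 = 9801, q_5 = 1*337 + 27 = 364.
Check: 9801^2 - 725*364^2 = 96059601 - 96059600 = 1, so (x, y) = (9801, 364) solves the equation, and by the theorem it is the least positive solution.

(x, y) = (9801, 364)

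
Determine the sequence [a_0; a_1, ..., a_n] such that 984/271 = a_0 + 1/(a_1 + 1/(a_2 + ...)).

[3; 1, 1, 1, 2, 2, 4, 3]

Run the Euclidean algorithm on 984 and 271; the successive quotients are the partial quotients a_0, a_1, ... (each step inverts the fractional part left over by the previous one):
  984 = 3*271 + 171, so a_0 = 3.
  271 = 1*171 + 100, so a_1 = 1.
  171 = 1*100 + 71, so a_2 = 1.
  100 = 1*71 + 29, so a_3 = 1.
  71 = 2*29 + 13, so a_4 = 2.
  29 = 2*13 + 3, so a_5 = 2.
  13 = 4*3 + 1, so a_6 = 4.
  3 = 3*1 + 0, so a_7 = 3.
The remainder reaches 0 after 8 divisions, so the expansion has 8 partial quotients, read off in order.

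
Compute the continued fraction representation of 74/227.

[0; 3, 14, 1, 4]

Run the Euclidean algorithm on 74 and 227; the successive quotients are the partial quotients a_0, a_1, ... (each step inverts the fractional part left over by the previous one):
  74 = 0*227 + 74, so a_0 = 0.
  227 = 3*74 + 5, so a_1 = 3.
  74 = 14*5 + 4, so a_2 = 14.
  5 = 1*4 + 1, so a_3 = 1.
  4 = 4*1 + 0, so a_4 = 4.
The remainder reaches 0 after 5 divisions, so the expansion has 5 partial quotients, read off in order.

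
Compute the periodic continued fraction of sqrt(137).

[11; (1, 2, 2, 1, 1, 2, 2, 1, 22)]

Write x_i = (sqrt(137) + m_i)/d_i with (m_0, d_0) = (0, 1). a_0 = floor(sqrt(137)) = 11, since 11^2 = 121 <= 137 < 144 = 12^2.
Iterate m_{i+1} = d_i*a_i - m_i, d_{i+1} = (137 - m_{i+1}^2)/d_i, a_{i+1} = floor((a_0 + m_{i+1})/d_{i+1}):
  m_1 = 1*11 - 0 = 11, d_1 = (137 - 11^2)/1 = 16/1 = 16, a_1 = floor((11 + 11)/16) = 1.
  m_2 = 16*1 - 11 = 5, d_2 = (137 - 5^2)/16 = 112/16 = 7, a_2 = floor((11 + 5)/7) = 2.
  m_3 = 7*2 - 5 = 9, d_3 = (137 - 9^2)/7 = 56/7 = 8, a_3 = floor((11 + 9)/8) = 2.
  m_4 = 8*2 - 9 = 7, d_4 = (137 - 7^2)/8 = 88/8 = 11, a_4 = floor((11 + 7)/11) = 1.
  m_5 = 11*1 - 7 = 4, d_5 = (137 - 4^2)/11 = 121/11 = 11, a_5 = floor((11 + 4)/11) = 1.
  m_6 = 11*1 - 4 = 7, d_6 = (137 - 7^2)/11 = 88/11 = 8, a_6 = floor((11 + 7)/8) = 2.
  m_7 = 8*2 - 7 = 9, d_7 = (137 - 9^2)/8 = 56/8 = 7, a_7 = floor((11 + 9)/7) = 2.
  m_8 = 7*2 - 9 = 5, d_8 = (137 - 5^2)/7 = 112/7 = 16, a_8 = floor((11 + 5)/16) = 1.
  m_9 = 16*1 - 5 = 11, d_9 = (137 - 11^2)/16 = 16/16 = 1, a_9 = floor((11 + 11)/1) = 22.
  m_10 = 1*22 - 11 = 11, d_10 = (137 - 11^2)/1 = 16/1 = 16: (m_10, d_10) = (m_1, d_1) = (11, 16), so from here the quotients repeat a_1, ..., a_9; the period length is 9.
Hence the expansion of sqrt(137) is a_0 = 11 followed by the repeating block 1, 2, 2, 1, 1, 2, 2, 1, 22 (period 9).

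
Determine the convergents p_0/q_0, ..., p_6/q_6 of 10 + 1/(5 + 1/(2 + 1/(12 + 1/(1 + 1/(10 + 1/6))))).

Using the convergent recurrence p_i = a_i*p_{i-1} + p_{i-2}, q_i = a_i*q_{i-1} + q_{i-2} with p_{-2}=0, p_{-1}=1, q_{-2}=1, q_{-1}=0:
  i=0: a_0=10, p_0 = 10*1 + 0 = 10, q_0 = 10*0 + 1 = 1.
  i=1: a_1=5, p_1 = 5*10 + 1 = 51, q_1 = 5*1 + 0 = 5.
  i=2: a_2=2, p_2 = 2*51 + 10 = 112, q_2 = 2*5 + 1 = 11.
  i=3: a_3=12, p_3 = 12*112 + 51 = 1395, q_3 = 12*11 + 5 = 137.
  i=4: a_4=1, p_4 = 1*1395 + 112 = 1507, q_4 = 1*137 + 11 = 148.
  i=5: a_5=10, p_5 = 10*1507 + 1395 = 16465, q_5 = 10*148 + 137 = 1617.
  i=6: a_6=6, p_6 = 6*16465 + 1507 = 100297, q_6 = 6*1617 + 148 = 9850.

10/1, 51/5, 112/11, 1395/137, 1507/148, 16465/1617, 100297/9850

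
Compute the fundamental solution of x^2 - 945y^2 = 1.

(x, y) = (275561, 8964)

First expand sqrt(945) as a continued fraction. With x_i = (sqrt(945) + m_i)/d_i and (m_0, d_0) = (0, 1): a_0 = floor(sqrt(945)) = 30, since 30^2 = 900 <= 945 < 961 = 31^2.
Iterate m_{i+1} = d_i*a_i - m_i, d_{i+1} = (945 - m_{i+1}^2)/d_i, a_{i+1} = floor((a_0 + m_{i+1})/d_{i+1}):
  m_1 = 1*30 - 0 = 30, d_1 = (945 - 30^2)/1 = 45/1 = 45, a_1 = floor((30 + 30)/45) = 1.
  m_2 = 45*1 - 30 = 15, d_2 = (945 - 15^2)/45 = 720/45 = 16, a_2 = floor((30 + 15)/16) = 2.
  m_3 = 16*2 - 15 = 17, d_3 = (945 - 17^2)/16 = 656/16 = 41, a_3 = floor((30 + 17)/41) = 1.
  m_4 = 41*1 - 17 = 24, d_4 = (945 - 24^2)/41 = 369/41 = 9, a_4 = floor((30 + 24)/9) = 6.
  m_5 = 9*6 - 24 = 30, d_5 = (945 - 30^2)/9 = 45/9 = 5, a_5 = floor((30 + 30)/5) = 12.
  m_6 = 5*12 - 30 = 30, d_6 = (945 - 30^2)/5 = 45/5 = 9, a_6 = floor((30 + 30)/9) = 6.
  m_7 = 9*6 - 30 = 24, d_7 = (945 - 24^2)/9 = 369/9 = 41, a_7 = floor((30 + 24)/41) = 1.
  m_8 = 41*1 - 24 = 17, d_8 = (945 - 17^2)/41 = 656/41 = 16, a_8 = floor((30 + 17)/16) = 2.
  m_9 = 16*2 - 17 = 15, d_9 = (945 - 15^2)/16 = 720/16 = 45, a_9 = floor((30 + 15)/45) = 1.
  m_10 = 45*1 - 15 = 30, d_10 = (945 - 30^2)/45 = 45/45 = 1, a_10 = floor((30 + 30)/1) = 60.
  m_11 = 1*60 - 30 = 30, d_11 = (945 - 30^2)/1 = 45/1 = 45: (m_11, d_11) = (m_1, d_1) = (30, 45), so from here the quotients repeat a_1, ..., a_10; the period length is 10.
So sqrt(945) = [30; (1, 2, 1, 6, 12, 6, 1, 2, 1, 60)] with period length k = 10.
k is even, so the fundamental solution of x^2 - 945y^2 = 1 is (p_{k-1}, q_{k-1}) = (p_9, q_9); compute convergents through index 9.
Convergents (p_i = a_i*p_{i-1} + p_{i-2}, q_i = a_i*q_{i-1} + q_{i-2} with p_{-2}=0, p_{-1}=1, q_{-2}=1, q_{-1}=0):
  i=0: a_0=30, p_0 = 30*1 + 0 = 30, q_0 = 30*0 + 1 = 1.
  i=1: a_1=1, p_1 = 1*30 + 1 = 31, q_1 = 1*1 + 0 = 1.
  i=2: a_2=2, p_2 = 2*31 + 30 = 92, q_2 = 2*1 + 1 = 3.
  i=3: a_3=1, p_3 = 1*92 + 31 = 123, q_3 = 1*3 + 1 = 4.
  i=4: a_4=6, p_4 = 6*123 + 92 = 830, q_4 = 6*4 + 3 = 27.
  i=5: a_5=12, p_5 = 12*830 + 123 = 10083, q_5 = 12*27 + 4 = 328.
  i=6: a_6=6, p_6 = 6*10083 + 830 = 61328, q_6 = 6*328 + 27 = 1995.
  i=7: a_7=1, p_7 = 1*61328 + 10083 = 71411, q_7 = 1*1995 + 328 = 2323.
  i=8: a_8=2, p_8 = 2*71411 + 61328 = 204150, q_8 = 2*2323 + 1995 = 6641.
  i=9: a_9=1, p_9 = 1*204150 + 71411 = 275561, q_9 = 1*6641 + 2323 = 8964.
Check: 275561^2 - 945*8964^2 = 75933864721 - 75933864720 = 1, so (x, y) = (275561, 8964) solves the equation, and by the theorem it is the least positive solution.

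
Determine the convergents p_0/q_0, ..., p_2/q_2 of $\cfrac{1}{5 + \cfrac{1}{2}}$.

0/1, 1/5, 2/11

Using the convergent recurrence p_i = a_i*p_{i-1} + p_{i-2}, q_i = a_i*q_{i-1} + q_{i-2} with p_{-2}=0, p_{-1}=1, q_{-2}=1, q_{-1}=0:
  i=0: a_0=0, p_0 = 0*1 + 0 = 0, q_0 = 0*0 + 1 = 1.
  i=1: a_1=5, p_1 = 5*0 + 1 = 1, q_1 = 5*1 + 0 = 5.
  i=2: a_2=2, p_2 = 2*1 + 0 = 2, q_2 = 2*5 + 1 = 11.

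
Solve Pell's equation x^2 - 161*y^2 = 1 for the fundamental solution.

(x, y) = (11775, 928)

First expand sqrt(161) as a continued fraction. With x_i = (sqrt(161) + m_i)/d_i and (m_0, d_0) = (0, 1): a_0 = floor(sqrt(161)) = 12, since 12^2 = 144 <= 161 < 169 = 13^2.
Iterate m_{i+1} = d_i*a_i - m_i, d_{i+1} = (161 - m_{i+1}^2)/d_i, a_{i+1} = floor((a_0 + m_{i+1})/d_{i+1}):
  m_1 = 1*12 - 0 = 12, d_1 = (161 - 12^2)/1 = 17/1 = 17, a_1 = floor((12 + 12)/17) = 1.
  m_2 = 17*1 - 12 = 5, d_2 = (161 - 5^2)/17 = 136/17 = 8, a_2 = floor((12 + 5)/8) = 2.
  m_3 = 8*2 - 5 = 11, d_3 = (161 - 11^2)/8 = 40/8 = 5, a_3 = floor((12 + 11)/5) = 4.
  m_4 = 5*4 - 11 = 9, d_4 = (161 - 9^2)/5 = 80/5 = 16, a_4 = floor((12 + 9)/16) = 1.
  m_5 = 16*1 - 9 = 7, d_5 = (161 - 7^2)/16 = 112/16 = 7, a_5 = floor((12 + 7)/7) = 2.
  m_6 = 7*2 - 7 = 7, d_6 = (161 - 7^2)/7 = 112/7 = 16, a_6 = floor((12 + 7)/16) = 1.
  m_7 = 16*1 - 7 = 9, d_7 = (161 - 9^2)/16 = 80/16 = 5, a_7 = floor((12 + 9)/5) = 4.
  m_8 = 5*4 - 9 = 11, d_8 = (161 - 11^2)/5 = 40/5 = 8, a_8 = floor((12 + 11)/8) = 2.
  m_9 = 8*2 - 11 = 5, d_9 = (161 - 5^2)/8 = 136/8 = 17, a_9 = floor((12 + 5)/17) = 1.
  m_10 = 17*1 - 5 = 12, d_10 = (161 - 12^2)/17 = 17/17 = 1, a_10 = floor((12 + 12)/1) = 24.
  m_11 = 1*24 - 12 = 12, d_11 = (161 - 12^2)/1 = 17/1 = 17: (m_11, d_11) = (m_1, d_1) = (12, 17), so from here the quotients repeat a_1, ..., a_10; the period length is 10.
So sqrt(161) = [12; (1, 2, 4, 1, 2, 1, 4, 2, 1, 24)] with period length k = 10.
k is even, so the fundamental solution of x^2 - 161y^2 = 1 is (p_{k-1}, q_{k-1}) = (p_9, q_9); compute convergents through index 9.
Convergents (p_i = a_i*p_{i-1} + p_{i-2}, q_i = a_i*q_{i-1} + q_{i-2} with p_{-2}=0, p_{-1}=1, q_{-2}=1, q_{-1}=0):
  i=0: a_0=12, p_0 = 12*1 + 0 = 12, q_0 = 12*0 + 1 = 1.
  i=1: a_1=1, p_1 = 1*12 + 1 = 13, q_1 = 1*1 + 0 = 1.
  i=2: a_2=2, p_2 = 2*13 + 12 = 38, q_2 = 2*1 + 1 = 3.
  i=3: a_3=4, p_3 = 4*38 + 13 = 165, q_3 = 4*3 + 1 = 13.
  i=4: a_4=1, p_4 = 1*165 + 38 = 203, q_4 = 1*13 + 3 = 16.
  i=5: a_5=2, p_5 = 2*203 + 165 = 571, q_5 = 2*16 + 13 = 45.
  i=6: a_6=1, p_6 = 1*571 + 203 = 774, q_6 = 1*45 + 16 = 61.
  i=7: a_7=4, p_7 = 4*774 + 571 = 3667, q_7 = 4*61 + 45 = 289.
  i=8: a_8=2, p_8 = 2*3667 + 774 = 8108, q_8 = 2*289 + 61 = 639.
  i=9: a_9=1, p_9 = 1*8108 + 3667 = 11775, q_9 = 1*639 + 289 = 928.
Check: 11775^2 - 161*928^2 = 138650625 - 138650624 = 1, so (x, y) = (11775, 928) solves the equation, and by the theorem it is the least positive solution.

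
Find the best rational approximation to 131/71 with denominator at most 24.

24/13

Expand x = 131/71 as a continued fraction with the Euclidean algorithm:
  131 = 1*71 + 60, so a_0 = 1.
  71 = 1*60 + 11, so a_1 = 1.
  60 = 5*11 + 5, so a_2 = 5.
  11 = 2*5 + 1, so a_3 = 2.
  5 = 5*1 + 0, so a_4 = 5.
so x = [1; 1, 5, 2, 5].
Convergents (p_i = a_i*p_{i-1} + p_{i-2}, q_i = a_i*q_{i-1} + q_{i-2} with p_{-2}=0, p_{-1}=1, q_{-2}=1, q_{-1}=0), until the denominator exceeds 24:
  i=0: a_0=1, p_0 = 1*1 + 0 = 1, q_0 = 1*0 + 1 = 1.
  i=1: a_1=1, p_1 = 1*1 + 1 = 2, q_1 = 1*1 + 0 = 1.
  i=2: a_2=5, p_2 = 5*2 + 1 = 11, q_2 = 5*1 + 1 = 6.
  i=3: a_3=2, p_3 = 2*11 + 2 = 24, q_3 = 2*6 + 1 = 13.
  i=4: a_4=5, p_4 = 5*24 + 11 = 131, q_4 = 5*13 + 6 = 71.
q_4 = 71 > 24, so the last convergent with denominator <= 24 is p_3/q_3 = 24/13.
The closest fraction with denominator <= 24 is either p_3/q_3 or the intermediate fraction (k*p_3 + p_2)/(k*q_3 + q_2) with the largest k >= 1 whose denominator stays <= 24; these approach x as k grows, and every other convergent or intermediate fraction in range is farther away.
Largest k: floor((24 - q_2)/q_3) = floor((24 - 6)/13) = 1.
That gives (1*24 + 11)/(1*13 + 6) = 35/19.
Compare the errors: |x - 24/13| = |131*13 - 24*71|/(71*13) = 1/923, and |x - 35/19| = |131*19 - 35*71|/(71*19) = 4/1349.
Cross-multiplying, 1*1349 = 1349 < 3692 = 4*923, so 1/923 is smaller: the convergent 24/13 is closer to x than 35/19.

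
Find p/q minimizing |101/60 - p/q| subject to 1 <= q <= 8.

Expand x = 101/60 as a continued fraction with the Euclidean algorithm:
  101 = 1*60 + 41, so a_0 = 1.
  60 = 1*41 + 19, so a_1 = 1.
  41 = 2*19 + 3, so a_2 = 2.
  19 = 6*3 + 1, so a_3 = 6.
  3 = 3*1 + 0, so a_4 = 3.
so x = [1; 1, 2, 6, 3].
Convergents (p_i = a_i*p_{i-1} + p_{i-2}, q_i = a_i*q_{i-1} + q_{i-2} with p_{-2}=0, p_{-1}=1, q_{-2}=1, q_{-1}=0), until the denominator exceeds 8:
  i=0: a_0=1, p_0 = 1*1 + 0 = 1, q_0 = 1*0 + 1 = 1.
  i=1: a_1=1, p_1 = 1*1 + 1 = 2, q_1 = 1*1 + 0 = 1.
  i=2: a_2=2, p_2 = 2*2 + 1 = 5, q_2 = 2*1 + 1 = 3.
  i=3: a_3=6, p_3 = 6*5 + 2 = 32, q_3 = 6*3 + 1 = 19.
q_3 = 19 > 8, so the last convergent with denominator <= 8 is p_2/q_2 = 5/3.
The closest fraction with denominator <= 8 is either p_2/q_2 or the intermediate fraction (k*p_2 + p_1)/(k*q_2 + q_1) with the largest k >= 1 whose denominator stays <= 8; these approach x as k grows, and every other convergent or intermediate fraction in range is farther away.
Largest k: floor((8 - q_1)/q_2) = floor((8 - 1)/3) = 2.
That gives (2*5 + 2)/(2*3 + 1) = 12/7.
Compare the errors: |x - 5/3| = |101*3 - 5*60|/(60*3) = 3/180, and |x - 12/7| = |101*7 - 12*60|/(60*7) = 13/420.
Cross-multiplying, 3*420 = 1260 < 2340 = 13*180, so 3/180 is smaller: the convergent 5/3 is closer to x than 12/7.

5/3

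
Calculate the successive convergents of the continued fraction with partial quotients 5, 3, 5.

5/1, 16/3, 85/16

Using the convergent recurrence p_i = a_i*p_{i-1} + p_{i-2}, q_i = a_i*q_{i-1} + q_{i-2} with p_{-2}=0, p_{-1}=1, q_{-2}=1, q_{-1}=0:
  i=0: a_0=5, p_0 = 5*1 + 0 = 5, q_0 = 5*0 + 1 = 1.
  i=1: a_1=3, p_1 = 3*5 + 1 = 16, q_1 = 3*1 + 0 = 3.
  i=2: a_2=5, p_2 = 5*16 + 5 = 85, q_2 = 5*3 + 1 = 16.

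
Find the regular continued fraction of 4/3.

Run the Euclidean algorithm on 4 and 3; the successive quotients are the partial quotients a_0, a_1, ... (each step inverts the fractional part left over by the previous one):
  4 = 1*3 + 1, so a_0 = 1.
  3 = 3*1 + 0, so a_1 = 3.
The remainder reaches 0 after 2 divisions, so the expansion has 2 partial quotients, read off in order.

[1; 3]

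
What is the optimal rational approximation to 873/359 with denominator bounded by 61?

Expand x = 873/359 as a continued fraction with the Euclidean algorithm:
  873 = 2*359 + 155, so a_0 = 2.
  359 = 2*155 + 49, so a_1 = 2.
  155 = 3*49 + 8, so a_2 = 3.
  49 = 6*8 + 1, so a_3 = 6.
  8 = 8*1 + 0, so a_4 = 8.
so x = [2; 2, 3, 6, 8].
Convergents (p_i = a_i*p_{i-1} + p_{i-2}, q_i = a_i*q_{i-1} + q_{i-2} with p_{-2}=0, p_{-1}=1, q_{-2}=1, q_{-1}=0), until the denominator exceeds 61:
  i=0: a_0=2, p_0 = 2*1 + 0 = 2, q_0 = 2*0 + 1 = 1.
  i=1: a_1=2, p_1 = 2*2 + 1 = 5, q_1 = 2*1 + 0 = 2.
  i=2: a_2=3, p_2 = 3*5 + 2 = 17, q_2 = 3*2 + 1 = 7.
  i=3: a_3=6, p_3 = 6*17 + 5 = 107, q_3 = 6*7 + 2 = 44.
  i=4: a_4=8, p_4 = 8*107 + 17 = 873, q_4 = 8*44 + 7 = 359.
q_4 = 359 > 61, so the last convergent with denominator <= 61 is p_3/q_3 = 107/44.
The closest fraction with denominator <= 61 is either p_3/q_3 or the intermediate fraction (k*p_3 + p_2)/(k*q_3 + q_2) with the largest k >= 1 whose denominator stays <= 61; these approach x as k grows, and every other convergent or intermediate fraction in range is farther away.
Largest k: floor((61 - q_2)/q_3) = floor((61 - 7)/44) = 1.
That gives (1*107 + 17)/(1*44 + 7) = 124/51.
Compare the errors: |x - 107/44| = |873*44 - 107*359|/(359*44) = 1/15796, and |x - 124/51| = |873*51 - 124*359|/(359*51) = 7/18309.
Cross-multiplying, 1*18309 = 18309 < 110572 = 7*15796, so 1/15796 is smaller: the convergent 107/44 is closer to x than 124/51.

107/44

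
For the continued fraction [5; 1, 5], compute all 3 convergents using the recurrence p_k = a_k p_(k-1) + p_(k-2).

5/1, 6/1, 35/6

Using the convergent recurrence p_i = a_i*p_{i-1} + p_{i-2}, q_i = a_i*q_{i-1} + q_{i-2} with p_{-2}=0, p_{-1}=1, q_{-2}=1, q_{-1}=0:
  i=0: a_0=5, p_0 = 5*1 + 0 = 5, q_0 = 5*0 + 1 = 1.
  i=1: a_1=1, p_1 = 1*5 + 1 = 6, q_1 = 1*1 + 0 = 1.
  i=2: a_2=5, p_2 = 5*6 + 5 = 35, q_2 = 5*1 + 1 = 6.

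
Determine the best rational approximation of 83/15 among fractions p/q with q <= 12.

61/11

Expand x = 83/15 as a continued fraction with the Euclidean algorithm:
  83 = 5*15 + 8, so a_0 = 5.
  15 = 1*8 + 7, so a_1 = 1.
  8 = 1*7 + 1, so a_2 = 1.
  7 = 7*1 + 0, so a_3 = 7.
so x = [5; 1, 1, 7].
Convergents (p_i = a_i*p_{i-1} + p_{i-2}, q_i = a_i*q_{i-1} + q_{i-2} with p_{-2}=0, p_{-1}=1, q_{-2}=1, q_{-1}=0), until the denominator exceeds 12:
  i=0: a_0=5, p_0 = 5*1 + 0 = 5, q_0 = 5*0 + 1 = 1.
  i=1: a_1=1, p_1 = 1*5 + 1 = 6, q_1 = 1*1 + 0 = 1.
  i=2: a_2=1, p_2 = 1*6 + 5 = 11, q_2 = 1*1 + 1 = 2.
  i=3: a_3=7, p_3 = 7*11 + 6 = 83, q_3 = 7*2 + 1 = 15.
q_3 = 15 > 12, so the last convergent with denominator <= 12 is p_2/q_2 = 11/2.
The closest fraction with denominator <= 12 is either p_2/q_2 or the intermediate fraction (k*p_2 + p_1)/(k*q_2 + q_1) with the largest k >= 1 whose denominator stays <= 12; these approach x as k grows, and every other convergent or intermediate fraction in range is farther away.
Largest k: floor((12 - q_1)/q_2) = floor((12 - 1)/2) = 5.
That gives (5*11 + 6)/(5*2 + 1) = 61/11.
Compare the errors: |x - 11/2| = |83*2 - 11*15|/(15*2) = 1/30, and |x - 61/11| = |83*11 - 61*15|/(15*11) = 2/165.
Cross-multiplying, 2*30 = 60 < 165 = 1*165, so 2/165 is smaller: the intermediate fraction 61/11 is closer to x than 11/2.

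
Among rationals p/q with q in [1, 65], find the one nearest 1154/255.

Expand x = 1154/255 as a continued fraction with the Euclidean algorithm:
  1154 = 4*255 + 134, so a_0 = 4.
  255 = 1*134 + 121, so a_1 = 1.
  134 = 1*121 + 13, so a_2 = 1.
  121 = 9*13 + 4, so a_3 = 9.
  13 = 3*4 + 1, so a_4 = 3.
  4 = 4*1 + 0, so a_5 = 4.
so x = [4; 1, 1, 9, 3, 4].
Convergents (p_i = a_i*p_{i-1} + p_{i-2}, q_i = a_i*q_{i-1} + q_{i-2} with p_{-2}=0, p_{-1}=1, q_{-2}=1, q_{-1}=0), until the denominator exceeds 65:
  i=0: a_0=4, p_0 = 4*1 + 0 = 4, q_0 = 4*0 + 1 = 1.
  i=1: a_1=1, p_1 = 1*4 + 1 = 5, q_1 = 1*1 + 0 = 1.
  i=2: a_2=1, p_2 = 1*5 + 4 = 9, q_2 = 1*1 + 1 = 2.
  i=3: a_3=9, p_3 = 9*9 + 5 = 86, q_3 = 9*2 + 1 = 19.
  i=4: a_4=3, p_4 = 3*86 + 9 = 267, q_4 = 3*19 + 2 = 59.
  i=5: a_5=4, p_5 = 4*267 + 86 = 1154, q_5 = 4*59 + 19 = 255.
q_5 = 255 > 65, so the last convergent with denominator <= 65 is p_4/q_4 = 267/59.
The closest fraction with denominator <= 65 is either p_4/q_4 or the intermediate fraction (k*p_4 + p_3)/(k*q_4 + q_3) with the largest k >= 1 whose denominator stays <= 65; these approach x as k grows, and every other convergent or intermediate fraction in range is farther away.
Largest k: floor((65 - q_3)/q_4) = floor((65 - 19)/59) = 0.
Since k = 0, no intermediate fraction beyond p_4/q_4 has denominator <= 65, so the convergent 267/59 is the closest (its error is |1154*59 - 267*255|/(255*59) = 1/15045).

267/59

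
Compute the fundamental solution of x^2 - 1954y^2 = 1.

First expand sqrt(1954) as a continued fraction. With x_i = (sqrt(1954) + m_i)/d_i and (m_0, d_0) = (0, 1): a_0 = floor(sqrt(1954)) = 44, since 44^2 = 1936 <= 1954 < 2025 = 45^2.
Iterate m_{i+1} = d_i*a_i - m_i, d_{i+1} = (1954 - m_{i+1}^2)/d_i, a_{i+1} = floor((a_0 + m_{i+1})/d_{i+1}):
  m_1 = 1*44 - 0 = 44, d_1 = (1954 - 44^2)/1 = 18/1 = 18, a_1 = floor((44 + 44)/18) = 4.
  m_2 = 18*4 - 44 = 28, d_2 = (1954 - 28^2)/18 = 1170/18 = 65, a_2 = floor((44 + 28)/65) = 1.
  m_3 = 65*1 - 28 = 37, d_3 = (1954 - 37^2)/65 = 585/65 = 9, a_3 = floor((44 + 37)/9) = 9.
  m_4 = 9*9 - 37 = 44, d_4 = (1954 - 44^2)/9 = 18/9 = 2, a_4 = floor((44 + 44)/2) = 44.
  m_5 = 2*44 - 44 = 44, d_5 = (1954 - 44^2)/2 = 18/2 = 9, a_5 = floor((44 + 44)/9) = 9.
  m_6 = 9*9 - 44 = 37, d_6 = (1954 - 37^2)/9 = 585/9 = 65, a_6 = floor((44 + 37)/65) = 1.
  m_7 = 65*1 - 37 = 28, d_7 = (1954 - 28^2)/65 = 1170/65 = 18, a_7 = floor((44 + 28)/18) = 4.
  m_8 = 18*4 - 28 = 44, d_8 = (1954 - 44^2)/18 = 18/18 = 1, a_8 = floor((44 + 44)/1) = 88.
  m_9 = 1*88 - 44 = 44, d_9 = (1954 - 44^2)/1 = 18/1 = 18: (m_9, d_9) = (m_1, d_1) = (44, 18), so from here the quotients repeat a_1, ..., a_8; the period length is 8.
So sqrt(1954) = [44; (4, 1, 9, 44, 9, 1, 4, 88)] with period length k = 8.
k is even, so the fundamental solution of x^2 - 1954y^2 = 1 is (p_{k-1}, q_{k-1}) = (p_7, q_7); compute convergents through index 7.
Convergents (p_i = a_i*p_{i-1} + p_{i-2}, q_i = a_i*q_{i-1} + q_{i-2} with p_{-2}=0, p_{-1}=1, q_{-2}=1, q_{-1}=0):
  i=0: a_0=44, p_0 = 44*1 + 0 = 44, q_0 = 44*0 + 1 = 1.
  i=1: a_1=4, p_1 = 4*44 + 1 = 177, q_1 = 4*1 + 0 = 4.
  i=2: a_2=1, p_2 = 1*177 + 44 = 221, q_2 = 1*4 + 1 = 5.
  i=3: a_3=9, p_3 = 9*221 + 177 = 2166, q_3 = 9*5 + 4 = 49.
  i=4: a_4=44, p_4 = 44*2166 + 221 = 95525, q_4 = 44*49 + 5 = 2161.
  i=5: a_5=9, p_5 = 9*95525 + 2166 = 861891, q_5 = 9*2161 + 49 = 19498.
  i=6: a_6=1, p_6 = 1*861891 + 95525 = 957416, q_6 = 1*19498 + 2161 = 21659.
  i=7: a_7=4, p_7 = 4*957416 + 861891 = 4691555, q_7 = 4*21659 + 19498 = 106134.
Check: 4691555^2 - 1954*106134^2 = 22010688318025 - 22010688318024 = 1, so (x, y) = (4691555, 106134) solves the equation, and by the theorem it is the least positive solution.

(x, y) = (4691555, 106134)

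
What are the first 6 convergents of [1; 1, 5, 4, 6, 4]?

Using the convergent recurrence p_i = a_i*p_{i-1} + p_{i-2}, q_i = a_i*q_{i-1} + q_{i-2} with p_{-2}=0, p_{-1}=1, q_{-2}=1, q_{-1}=0:
  i=0: a_0=1, p_0 = 1*1 + 0 = 1, q_0 = 1*0 + 1 = 1.
  i=1: a_1=1, p_1 = 1*1 + 1 = 2, q_1 = 1*1 + 0 = 1.
  i=2: a_2=5, p_2 = 5*2 + 1 = 11, q_2 = 5*1 + 1 = 6.
  i=3: a_3=4, p_3 = 4*11 + 2 = 46, q_3 = 4*6 + 1 = 25.
  i=4: a_4=6, p_4 = 6*46 + 11 = 287, q_4 = 6*25 + 6 = 156.
  i=5: a_5=4, p_5 = 4*287 + 46 = 1194, q_5 = 4*156 + 25 = 649.

1/1, 2/1, 11/6, 46/25, 287/156, 1194/649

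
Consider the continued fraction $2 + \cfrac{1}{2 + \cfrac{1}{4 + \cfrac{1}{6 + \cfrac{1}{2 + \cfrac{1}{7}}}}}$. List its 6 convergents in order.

Using the convergent recurrence p_i = a_i*p_{i-1} + p_{i-2}, q_i = a_i*q_{i-1} + q_{i-2} with p_{-2}=0, p_{-1}=1, q_{-2}=1, q_{-1}=0:
  i=0: a_0=2, p_0 = 2*1 + 0 = 2, q_0 = 2*0 + 1 = 1.
  i=1: a_1=2, p_1 = 2*2 + 1 = 5, q_1 = 2*1 + 0 = 2.
  i=2: a_2=4, p_2 = 4*5 + 2 = 22, q_2 = 4*2 + 1 = 9.
  i=3: a_3=6, p_3 = 6*22 + 5 = 137, q_3 = 6*9 + 2 = 56.
  i=4: a_4=2, p_4 = 2*137 + 22 = 296, q_4 = 2*56 + 9 = 121.
  i=5: a_5=7, p_5 = 7*296 + 137 = 2209, q_5 = 7*121 + 56 = 903.

2/1, 5/2, 22/9, 137/56, 296/121, 2209/903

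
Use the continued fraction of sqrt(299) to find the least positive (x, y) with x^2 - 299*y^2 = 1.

First expand sqrt(299) as a continued fraction. With x_i = (sqrt(299) + m_i)/d_i and (m_0, d_0) = (0, 1): a_0 = floor(sqrt(299)) = 17, since 17^2 = 289 <= 299 < 324 = 18^2.
Iterate m_{i+1} = d_i*a_i - m_i, d_{i+1} = (299 - m_{i+1}^2)/d_i, a_{i+1} = floor((a_0 + m_{i+1})/d_{i+1}):
  m_1 = 1*17 - 0 = 17, d_1 = (299 - 17^2)/1 = 10/1 = 10, a_1 = floor((17 + 17)/10) = 3.
  m_2 = 10*3 - 17 = 13, d_2 = (299 - 13^2)/10 = 130/10 = 13, a_2 = floor((17 + 13)/13) = 2.
  m_3 = 13*2 - 13 = 13, d_3 = (299 - 13^2)/13 = 130/13 = 10, a_3 = floor((17 + 13)/10) = 3.
  m_4 = 10*3 - 13 = 17, d_4 = (299 - 17^2)/10 = 10/10 = 1, a_4 = floor((17 + 17)/1) = 34.
  m_5 = 1*34 - 17 = 17, d_5 = (299 - 17^2)/1 = 10/1 = 10: (m_5, d_5) = (m_1, d_1) = (17, 10), so from here the quotients repeat a_1, ..., a_4; the period length is 4.
So sqrt(299) = [17; (3, 2, 3, 34)] with period length k = 4.
k is even, so the fundamental solution of x^2 - 299y^2 = 1 is (p_{k-1}, q_{k-1}) = (p_3, q_3); compute convergents through index 3.
Convergents (p_i = a_i*p_{i-1} + p_{i-2}, q_i = a_i*q_{i-1} + q_{i-2} with p_{-2}=0, p_{-1}=1, q_{-2}=1, q_{-1}=0):
  i=0: a_0=17, p_0 = 17*1 + 0 = 17, q_0 = 17*0 + 1 = 1.
  i=1: a_1=3, p_1 = 3*17 + 1 = 52, q_1 = 3*1 + 0 = 3.
  i=2: a_2=2, p_2 = 2*52 + 17 = 121, q_2 = 2*3 + 1 = 7.
  i=3: a_3=3, p_3 = 3*121 + 52 = 415, q_3 = 3*7 + 3 = 24.
Check: 415^2 - 299*24^2 = 172225 - 172224 = 1, so (x, y) = (415, 24) solves the equation, and by the theorem it is the least positive solution.

(x, y) = (415, 24)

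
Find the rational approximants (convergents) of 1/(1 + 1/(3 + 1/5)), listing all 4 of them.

0/1, 1/1, 3/4, 16/21

Using the convergent recurrence p_i = a_i*p_{i-1} + p_{i-2}, q_i = a_i*q_{i-1} + q_{i-2} with p_{-2}=0, p_{-1}=1, q_{-2}=1, q_{-1}=0:
  i=0: a_0=0, p_0 = 0*1 + 0 = 0, q_0 = 0*0 + 1 = 1.
  i=1: a_1=1, p_1 = 1*0 + 1 = 1, q_1 = 1*1 + 0 = 1.
  i=2: a_2=3, p_2 = 3*1 + 0 = 3, q_2 = 3*1 + 1 = 4.
  i=3: a_3=5, p_3 = 5*3 + 1 = 16, q_3 = 5*4 + 1 = 21.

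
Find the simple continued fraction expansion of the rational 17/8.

[2; 8]

Run the Euclidean algorithm on 17 and 8; the successive quotients are the partial quotients a_0, a_1, ... (each step inverts the fractional part left over by the previous one):
  17 = 2*8 + 1, so a_0 = 2.
  8 = 8*1 + 0, so a_1 = 8.
The remainder reaches 0 after 2 divisions, so the expansion has 2 partial quotients, read off in order.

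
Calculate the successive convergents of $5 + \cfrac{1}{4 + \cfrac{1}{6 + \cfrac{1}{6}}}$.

5/1, 21/4, 131/25, 807/154

Using the convergent recurrence p_i = a_i*p_{i-1} + p_{i-2}, q_i = a_i*q_{i-1} + q_{i-2} with p_{-2}=0, p_{-1}=1, q_{-2}=1, q_{-1}=0:
  i=0: a_0=5, p_0 = 5*1 + 0 = 5, q_0 = 5*0 + 1 = 1.
  i=1: a_1=4, p_1 = 4*5 + 1 = 21, q_1 = 4*1 + 0 = 4.
  i=2: a_2=6, p_2 = 6*21 + 5 = 131, q_2 = 6*4 + 1 = 25.
  i=3: a_3=6, p_3 = 6*131 + 21 = 807, q_3 = 6*25 + 4 = 154.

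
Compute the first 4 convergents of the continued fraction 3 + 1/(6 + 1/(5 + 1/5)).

Using the convergent recurrence p_i = a_i*p_{i-1} + p_{i-2}, q_i = a_i*q_{i-1} + q_{i-2} with p_{-2}=0, p_{-1}=1, q_{-2}=1, q_{-1}=0:
  i=0: a_0=3, p_0 = 3*1 + 0 = 3, q_0 = 3*0 + 1 = 1.
  i=1: a_1=6, p_1 = 6*3 + 1 = 19, q_1 = 6*1 + 0 = 6.
  i=2: a_2=5, p_2 = 5*19 + 3 = 98, q_2 = 5*6 + 1 = 31.
  i=3: a_3=5, p_3 = 5*98 + 19 = 509, q_3 = 5*31 + 6 = 161.

3/1, 19/6, 98/31, 509/161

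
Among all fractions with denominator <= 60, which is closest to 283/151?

15/8

Expand x = 283/151 as a continued fraction with the Euclidean algorithm:
  283 = 1*151 + 132, so a_0 = 1.
  151 = 1*132 + 19, so a_1 = 1.
  132 = 6*19 + 18, so a_2 = 6.
  19 = 1*18 + 1, so a_3 = 1.
  18 = 18*1 + 0, so a_4 = 18.
so x = [1; 1, 6, 1, 18].
Convergents (p_i = a_i*p_{i-1} + p_{i-2}, q_i = a_i*q_{i-1} + q_{i-2} with p_{-2}=0, p_{-1}=1, q_{-2}=1, q_{-1}=0), until the denominator exceeds 60:
  i=0: a_0=1, p_0 = 1*1 + 0 = 1, q_0 = 1*0 + 1 = 1.
  i=1: a_1=1, p_1 = 1*1 + 1 = 2, q_1 = 1*1 + 0 = 1.
  i=2: a_2=6, p_2 = 6*2 + 1 = 13, q_2 = 6*1 + 1 = 7.
  i=3: a_3=1, p_3 = 1*13 + 2 = 15, q_3 = 1*7 + 1 = 8.
  i=4: a_4=18, p_4 = 18*15 + 13 = 283, q_4 = 18*8 + 7 = 151.
q_4 = 151 > 60, so the last convergent with denominator <= 60 is p_3/q_3 = 15/8.
The closest fraction with denominator <= 60 is either p_3/q_3 or the intermediate fraction (k*p_3 + p_2)/(k*q_3 + q_2) with the largest k >= 1 whose denominator stays <= 60; these approach x as k grows, and every other convergent or intermediate fraction in range is farther away.
Largest k: floor((60 - q_2)/q_3) = floor((60 - 7)/8) = 6.
That gives (6*15 + 13)/(6*8 + 7) = 103/55.
Compare the errors: |x - 15/8| = |283*8 - 15*151|/(151*8) = 1/1208, and |x - 103/55| = |283*55 - 103*151|/(151*55) = 12/8305.
Cross-multiplying, 1*8305 = 8305 < 14496 = 12*1208, so 1/1208 is smaller: the convergent 15/8 is closer to x than 103/55.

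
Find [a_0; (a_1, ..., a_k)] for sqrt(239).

[15; (2, 5, 1, 2, 4, 15, 4, 2, 1, 5, 2, 30)]

Write x_i = (sqrt(239) + m_i)/d_i with (m_0, d_0) = (0, 1). a_0 = floor(sqrt(239)) = 15, since 15^2 = 225 <= 239 < 256 = 16^2.
Iterate m_{i+1} = d_i*a_i - m_i, d_{i+1} = (239 - m_{i+1}^2)/d_i, a_{i+1} = floor((a_0 + m_{i+1})/d_{i+1}):
  m_1 = 1*15 - 0 = 15, d_1 = (239 - 15^2)/1 = 14/1 = 14, a_1 = floor((15 + 15)/14) = 2.
  m_2 = 14*2 - 15 = 13, d_2 = (239 - 13^2)/14 = 70/14 = 5, a_2 = floor((15 + 13)/5) = 5.
  m_3 = 5*5 - 13 = 12, d_3 = (239 - 12^2)/5 = 95/5 = 19, a_3 = floor((15 + 12)/19) = 1.
  m_4 = 19*1 - 12 = 7, d_4 = (239 - 7^2)/19 = 190/19 = 10, a_4 = floor((15 + 7)/10) = 2.
  m_5 = 10*2 - 7 = 13, d_5 = (239 - 13^2)/10 = 70/10 = 7, a_5 = floor((15 + 13)/7) = 4.
  m_6 = 7*4 - 13 = 15, d_6 = (239 - 15^2)/7 = 14/7 = 2, a_6 = floor((15 + 15)/2) = 15.
  m_7 = 2*15 - 15 = 15, d_7 = (239 - 15^2)/2 = 14/2 = 7, a_7 = floor((15 + 15)/7) = 4.
  m_8 = 7*4 - 15 = 13, d_8 = (239 - 13^2)/7 = 70/7 = 10, a_8 = floor((15 + 13)/10) = 2.
  m_9 = 10*2 - 13 = 7, d_9 = (239 - 7^2)/10 = 190/10 = 19, a_9 = floor((15 + 7)/19) = 1.
  m_10 = 19*1 - 7 = 12, d_10 = (239 - 12^2)/19 = 95/19 = 5, a_10 = floor((15 + 12)/5) = 5.
  m_11 = 5*5 - 12 = 13, d_11 = (239 - 13^2)/5 = 70/5 = 14, a_11 = floor((15 + 13)/14) = 2.
  m_12 = 14*2 - 13 = 15, d_12 = (239 - 15^2)/14 = 14/14 = 1, a_12 = floor((15 + 15)/1) = 30.
  m_13 = 1*30 - 15 = 15, d_13 = (239 - 15^2)/1 = 14/1 = 14: (m_13, d_13) = (m_1, d_1) = (15, 14), so from here the quotients repeat a_1, ..., a_12; the period length is 12.
Hence the expansion of sqrt(239) is a_0 = 15 followed by the repeating block 2, 5, 1, 2, 4, 15, 4, 2, 1, 5, 2, 30 (period 12).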